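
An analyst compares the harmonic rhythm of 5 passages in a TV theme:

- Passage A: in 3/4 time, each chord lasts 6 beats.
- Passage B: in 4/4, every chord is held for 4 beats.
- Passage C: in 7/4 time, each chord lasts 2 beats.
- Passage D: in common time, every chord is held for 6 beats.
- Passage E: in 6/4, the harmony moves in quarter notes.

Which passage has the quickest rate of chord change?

Passage E

A: 3/6 = 0.5 chords/bar.
B: 4/4 = 1 chord/bar.
C: 7/2 = 3.5 chords/bar.
D: 4/6 = 2/3 chords/bar.
E: 6/1 = 6 chords/bar.
Fastest is E at 6 chords/bar.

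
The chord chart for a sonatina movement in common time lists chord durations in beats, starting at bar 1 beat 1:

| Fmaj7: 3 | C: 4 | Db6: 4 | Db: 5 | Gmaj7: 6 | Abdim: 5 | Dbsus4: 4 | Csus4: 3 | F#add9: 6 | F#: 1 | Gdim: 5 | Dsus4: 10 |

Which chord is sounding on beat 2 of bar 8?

Dbsus4

Beat 2 of bar 8 is beat (8−1)×4 + 2 = 30 overall.
Running totals: Fmaj7 ends at 3, C ends at 7, Db6 ends at 11, Db ends at 16, Gmaj7 ends at 22, Abdim ends at 27, Dbsus4 ends at 31.
Beat 30 falls within Dbsus4.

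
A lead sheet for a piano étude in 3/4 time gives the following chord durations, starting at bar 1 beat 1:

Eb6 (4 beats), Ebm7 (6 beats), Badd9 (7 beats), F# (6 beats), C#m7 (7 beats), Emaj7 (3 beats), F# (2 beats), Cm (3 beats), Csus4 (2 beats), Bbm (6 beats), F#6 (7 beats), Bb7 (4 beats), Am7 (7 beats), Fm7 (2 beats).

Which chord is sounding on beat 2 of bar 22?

Beat 2 of bar 22 is beat (22−1)×3 + 2 = 65 overall.
Running totals: Eb6 ends at 4, Ebm7 ends at 10, Badd9 ends at 17, F# ends at 23, C#m7 ends at 30, Emaj7 ends at 33, F# ends at 35, Cm ends at 38, Csus4 ends at 40, Bbm ends at 46, F#6 ends at 53, Bb7 ends at 57, Am7 ends at 64, Fm7 ends at 66.
Beat 65 falls within Fm7.

Fm7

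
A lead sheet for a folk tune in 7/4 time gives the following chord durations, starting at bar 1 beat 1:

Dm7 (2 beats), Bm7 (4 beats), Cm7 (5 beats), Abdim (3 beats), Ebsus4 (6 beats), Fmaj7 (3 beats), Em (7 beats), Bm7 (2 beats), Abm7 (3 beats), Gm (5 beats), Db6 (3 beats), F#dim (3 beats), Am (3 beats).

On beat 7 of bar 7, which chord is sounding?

Am

Beat 7 of bar 7 is beat (7−1)×7 + 7 = 49 overall.
Running totals: Dm7 ends at 2, Bm7 ends at 6, Cm7 ends at 11, Abdim ends at 14, Ebsus4 ends at 20, Fmaj7 ends at 23, Em ends at 30, Bm7 ends at 32, Abm7 ends at 35, Gm ends at 40, Db6 ends at 43, F#dim ends at 46, Am ends at 49.
Beat 49 falls within Am.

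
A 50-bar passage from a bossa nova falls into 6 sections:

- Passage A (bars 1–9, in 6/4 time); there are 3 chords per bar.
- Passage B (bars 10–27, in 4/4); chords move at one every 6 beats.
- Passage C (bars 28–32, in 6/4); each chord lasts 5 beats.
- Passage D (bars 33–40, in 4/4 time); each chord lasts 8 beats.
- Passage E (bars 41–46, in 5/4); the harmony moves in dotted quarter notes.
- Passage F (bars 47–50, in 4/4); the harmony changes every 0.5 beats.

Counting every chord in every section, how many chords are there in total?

A: 9·6 = 54 beats, 54/2 = 27 chords.
B: 18·4 = 72 beats, 72/6 = 12 chords.
C: 5·6 = 30 beats, 30/5 = 6 chords.
D: 8·4 = 32 beats, 32/8 = 4 chords.
E: 6·5 = 30 beats, 30/1.5 = 20 chords.
F: 4·4 = 16 beats, 16/0.5 = 32 chords.
Total: 27 + 12 + 6 + 4 + 20 + 32 = 101.

101 chords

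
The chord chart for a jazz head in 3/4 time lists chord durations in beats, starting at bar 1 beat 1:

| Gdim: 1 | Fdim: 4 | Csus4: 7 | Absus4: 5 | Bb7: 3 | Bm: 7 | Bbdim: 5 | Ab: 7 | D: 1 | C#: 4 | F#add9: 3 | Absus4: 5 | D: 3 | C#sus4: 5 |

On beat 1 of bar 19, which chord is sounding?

Beat 1 of bar 19 is beat (19−1)×3 + 1 = 55 overall.
Running totals: Gdim ends at 1, Fdim ends at 5, Csus4 ends at 12, Absus4 ends at 17, Bb7 ends at 20, Bm ends at 27, Bbdim ends at 32, Ab ends at 39, D ends at 40, C# ends at 44, F#add9 ends at 47, Absus4 ends at 52, D ends at 55.
Beat 55 falls within D.

D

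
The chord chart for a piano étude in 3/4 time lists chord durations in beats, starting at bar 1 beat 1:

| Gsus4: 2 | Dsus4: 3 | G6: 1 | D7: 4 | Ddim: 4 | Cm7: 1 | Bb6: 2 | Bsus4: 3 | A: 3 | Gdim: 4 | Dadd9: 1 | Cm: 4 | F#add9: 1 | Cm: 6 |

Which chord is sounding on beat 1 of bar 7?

Beat 1 of bar 7 is beat (7−1)×3 + 1 = 19 overall.
Running totals: Gsus4 ends at 2, Dsus4 ends at 5, G6 ends at 6, D7 ends at 10, Ddim ends at 14, Cm7 ends at 15, Bb6 ends at 17, Bsus4 ends at 20.
Beat 19 falls within Bsus4.

Bsus4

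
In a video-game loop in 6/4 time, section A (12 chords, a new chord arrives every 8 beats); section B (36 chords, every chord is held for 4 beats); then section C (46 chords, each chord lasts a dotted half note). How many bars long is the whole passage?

63 bars

A: 12 × 8 = 96 beats = 16 bars.
B: 36 × 4 = 144 beats = 24 bars.
C: 46 × 3 = 138 beats = 23 bars.
Total: 16 + 24 + 23 = 63 bars.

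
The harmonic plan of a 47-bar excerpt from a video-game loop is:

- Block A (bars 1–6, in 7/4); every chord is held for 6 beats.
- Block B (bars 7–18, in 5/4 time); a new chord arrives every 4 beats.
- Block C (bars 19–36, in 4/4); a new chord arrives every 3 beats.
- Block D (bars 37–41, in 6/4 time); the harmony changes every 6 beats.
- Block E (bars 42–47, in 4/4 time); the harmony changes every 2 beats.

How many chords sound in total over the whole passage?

A: 6 bars × 7 beats = 42 beats; 6 beats/chord → 7 chords.
B: 12 bars × 5 beats = 60 beats; 4 beats/chord → 15 chords.
C: 18 bars × 4 beats = 72 beats; 3 beats/chord → 24 chords.
D: 5 bars × 6 beats = 30 beats; 6 beats/chord → 5 chords.
E: 6 bars × 4 beats = 24 beats; 2 beats/chord → 12 chords.
Total: 7 + 15 + 24 + 5 + 12 = 63.

63 chords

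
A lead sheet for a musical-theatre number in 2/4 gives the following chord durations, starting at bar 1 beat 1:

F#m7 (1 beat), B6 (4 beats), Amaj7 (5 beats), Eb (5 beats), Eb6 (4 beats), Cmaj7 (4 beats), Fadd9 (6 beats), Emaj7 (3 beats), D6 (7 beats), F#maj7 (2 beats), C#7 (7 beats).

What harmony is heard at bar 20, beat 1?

D6

Beat 1 of bar 20 is beat (20−1)×2 + 1 = 39 overall.
Running totals: F#m7 ends at 1, B6 ends at 5, Amaj7 ends at 10, Eb ends at 15, Eb6 ends at 19, Cmaj7 ends at 23, Fadd9 ends at 29, Emaj7 ends at 32, D6 ends at 39.
Beat 39 falls within D6.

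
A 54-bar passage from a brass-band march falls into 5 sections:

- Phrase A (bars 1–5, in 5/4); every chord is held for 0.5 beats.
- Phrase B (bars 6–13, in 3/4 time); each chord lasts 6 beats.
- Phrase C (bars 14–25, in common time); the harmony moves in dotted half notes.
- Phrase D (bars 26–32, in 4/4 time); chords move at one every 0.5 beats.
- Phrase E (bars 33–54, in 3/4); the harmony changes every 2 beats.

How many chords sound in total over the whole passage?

A has 25 beats and chords last 0.5 each, so 50 chords.
B has 24 beats and chords last 6 each, so 4 chords.
C has 48 beats and chords last 3 each, so 16 chords.
D has 28 beats and chords last 0.5 each, so 56 chords.
E has 66 beats and chords last 2 each, so 33 chords.
Total: 50 + 4 + 16 + 56 + 33 = 159.

159 chords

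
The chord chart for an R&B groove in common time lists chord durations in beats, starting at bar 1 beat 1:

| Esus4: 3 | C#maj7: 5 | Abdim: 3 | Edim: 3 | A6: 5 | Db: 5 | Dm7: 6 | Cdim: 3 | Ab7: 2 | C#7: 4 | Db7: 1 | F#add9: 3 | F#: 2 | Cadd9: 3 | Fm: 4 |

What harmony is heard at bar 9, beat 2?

Ab7

Beat 2 of bar 9 is beat (9−1)×4 + 2 = 34 overall.
Running totals: Esus4 ends at 3, C#maj7 ends at 8, Abdim ends at 11, Edim ends at 14, A6 ends at 19, Db ends at 24, Dm7 ends at 30, Cdim ends at 33, Ab7 ends at 35.
Beat 34 falls within Ab7.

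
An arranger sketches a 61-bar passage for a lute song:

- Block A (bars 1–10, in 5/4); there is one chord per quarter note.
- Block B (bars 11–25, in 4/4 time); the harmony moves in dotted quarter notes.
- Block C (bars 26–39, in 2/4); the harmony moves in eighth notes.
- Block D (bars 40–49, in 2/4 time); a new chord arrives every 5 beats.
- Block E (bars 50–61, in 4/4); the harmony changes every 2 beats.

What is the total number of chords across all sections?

A: 10·5 = 50 beats, 50/1 = 50 chords.
B: 15·4 = 60 beats, 60/1.5 = 40 chords.
C: 14·2 = 28 beats, 28/0.5 = 56 chords.
D: 10·2 = 20 beats, 20/5 = 4 chords.
E: 12·4 = 48 beats, 48/2 = 24 chords.
Total: 50 + 40 + 56 + 4 + 24 = 174.

174 chords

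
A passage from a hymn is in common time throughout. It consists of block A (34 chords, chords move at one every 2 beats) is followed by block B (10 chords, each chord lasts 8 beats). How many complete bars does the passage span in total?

37 bars

A: 34 × 2 = 68 beats = 17 bars.
B: 10 × 8 = 80 beats = 20 bars.
Total: 17 + 20 = 37 bars.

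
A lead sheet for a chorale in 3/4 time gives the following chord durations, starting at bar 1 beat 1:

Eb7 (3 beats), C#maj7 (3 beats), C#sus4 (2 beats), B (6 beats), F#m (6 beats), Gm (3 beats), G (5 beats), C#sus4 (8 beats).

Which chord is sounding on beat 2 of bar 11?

C#sus4

Beat 2 of bar 11 is beat (11−1)×3 + 2 = 32 overall.
Running totals: Eb7 ends at 3, C#maj7 ends at 6, C#sus4 ends at 8, B ends at 14, F#m ends at 20, Gm ends at 23, G ends at 28, C#sus4 ends at 36.
Beat 32 falls within C#sus4.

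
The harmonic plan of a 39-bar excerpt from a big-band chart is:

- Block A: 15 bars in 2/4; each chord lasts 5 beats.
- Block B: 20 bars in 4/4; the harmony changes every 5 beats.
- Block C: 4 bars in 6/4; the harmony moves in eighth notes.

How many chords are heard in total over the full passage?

A: 15·2 = 30 beats, 30/5 = 6 chords.
B: 20·4 = 80 beats, 80/5 = 16 chords.
C: 4·6 = 24 beats, 24/0.5 = 48 chords.
Total: 6 + 16 + 48 = 70.

70 chords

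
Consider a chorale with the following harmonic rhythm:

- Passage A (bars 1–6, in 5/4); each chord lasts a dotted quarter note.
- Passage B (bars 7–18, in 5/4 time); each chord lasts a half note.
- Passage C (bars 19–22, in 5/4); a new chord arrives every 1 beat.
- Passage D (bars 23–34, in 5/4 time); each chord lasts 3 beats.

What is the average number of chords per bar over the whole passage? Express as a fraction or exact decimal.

A: 6 × 5 = 30 beats ÷ 1.5 = 20 chords.
B: 12 × 5 = 60 beats ÷ 2 = 30 chords.
C: 4 × 5 = 20 beats ÷ 1 = 20 chords.
D: 12 × 5 = 60 beats ÷ 3 = 20 chords.
Overall: 90 chords over 34 bars → 90/34 = 45/17 chords per bar.

45/17 chords per bar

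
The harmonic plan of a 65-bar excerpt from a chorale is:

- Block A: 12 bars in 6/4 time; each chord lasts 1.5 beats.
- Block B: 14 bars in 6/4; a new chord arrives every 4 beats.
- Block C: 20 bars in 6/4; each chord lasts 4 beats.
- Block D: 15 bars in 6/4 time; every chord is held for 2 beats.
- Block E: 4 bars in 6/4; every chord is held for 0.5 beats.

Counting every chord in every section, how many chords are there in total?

192 chords

A: 12 bars × 6 beats = 72 beats; 1.5 beats/chord → 48 chords.
B: 14 bars × 6 beats = 84 beats; 4 beats/chord → 21 chords.
C: 20 bars × 6 beats = 120 beats; 4 beats/chord → 30 chords.
D: 15 bars × 6 beats = 90 beats; 2 beats/chord → 45 chords.
E: 4 bars × 6 beats = 24 beats; 0.5 beats/chord → 48 chords.
Total: 48 + 21 + 30 + 45 + 48 = 192.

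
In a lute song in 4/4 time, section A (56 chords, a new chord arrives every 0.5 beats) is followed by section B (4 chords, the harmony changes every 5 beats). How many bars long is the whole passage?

A: 56 × 0.5 = 28 beats = 7 bars.
B: 4 × 5 = 20 beats = 5 bars.
Total: 7 + 5 = 12 bars.

12 bars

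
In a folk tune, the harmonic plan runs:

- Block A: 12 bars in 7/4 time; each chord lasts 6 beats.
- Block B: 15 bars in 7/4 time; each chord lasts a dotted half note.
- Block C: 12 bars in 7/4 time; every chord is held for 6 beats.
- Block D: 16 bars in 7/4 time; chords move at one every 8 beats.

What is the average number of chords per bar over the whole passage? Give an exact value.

1.4 chords per bar

A: 12 × 7 = 84 beats ÷ 6 = 14 chords.
B: 15 × 7 = 105 beats ÷ 3 = 35 chords.
C: 12 × 7 = 84 beats ÷ 6 = 14 chords.
D: 16 × 7 = 112 beats ÷ 8 = 14 chords.
Overall: 77 chords over 55 bars → 77/55 = 1.4 chords per bar.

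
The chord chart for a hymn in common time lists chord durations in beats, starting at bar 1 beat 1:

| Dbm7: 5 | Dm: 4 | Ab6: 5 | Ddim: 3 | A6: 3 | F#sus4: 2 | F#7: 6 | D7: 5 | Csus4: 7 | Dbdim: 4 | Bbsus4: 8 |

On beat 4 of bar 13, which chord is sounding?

Beat 4 of bar 13 is beat (13−1)×4 + 4 = 52 overall.
Running totals: Dbm7 ends at 5, Dm ends at 9, Ab6 ends at 14, Ddim ends at 17, A6 ends at 20, F#sus4 ends at 22, F#7 ends at 28, D7 ends at 33, Csus4 ends at 40, Dbdim ends at 44, Bbsus4 ends at 52.
Beat 52 falls within Bbsus4.

Bbsus4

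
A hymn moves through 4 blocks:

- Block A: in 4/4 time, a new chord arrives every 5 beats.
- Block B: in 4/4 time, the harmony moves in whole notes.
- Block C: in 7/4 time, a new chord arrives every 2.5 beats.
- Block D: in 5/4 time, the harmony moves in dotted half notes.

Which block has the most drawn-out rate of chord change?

A: 4 beats/bar ÷ 5 beats/chord = 0.8 chords/bar.
B: 4 beats/bar ÷ 4 beats/chord = 1 chord/bar.
C: 7 beats/bar ÷ 2.5 beats/chord = 2.8 chords/bar.
D: 5 beats/bar ÷ 3 beats/chord = 5/3 chords/bar.
Slowest is A at 0.8 chords/bar.

Block A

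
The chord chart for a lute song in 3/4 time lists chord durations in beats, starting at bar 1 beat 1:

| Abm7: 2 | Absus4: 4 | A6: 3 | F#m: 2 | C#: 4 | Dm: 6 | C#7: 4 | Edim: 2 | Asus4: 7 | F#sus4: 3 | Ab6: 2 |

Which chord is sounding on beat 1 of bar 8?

Beat 1 of bar 8 is beat (8−1)×3 + 1 = 22 overall.
Running totals: Abm7 ends at 2, Absus4 ends at 6, A6 ends at 9, F#m ends at 11, C# ends at 15, Dm ends at 21, C#7 ends at 25.
Beat 22 falls within C#7.

C#7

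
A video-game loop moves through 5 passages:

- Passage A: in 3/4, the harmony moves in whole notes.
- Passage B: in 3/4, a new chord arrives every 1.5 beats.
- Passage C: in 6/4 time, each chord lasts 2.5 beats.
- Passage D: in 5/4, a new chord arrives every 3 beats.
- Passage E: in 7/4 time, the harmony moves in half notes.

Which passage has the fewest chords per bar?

A: each chord is 4 beats in 3/4, so 0.75 per bar.
B: each chord is 1.5 beats in 3/4, so 2 per bar.
C: each chord is 2.5 beats in 6/4, so 2.4 per bar.
D: each chord is 3 beats in 5/4, so 5/3 per bar.
E: each chord is 2 beats in 7/4, so 3.5 per bar.
Slowest is A at 0.75 chords/bar.

Passage A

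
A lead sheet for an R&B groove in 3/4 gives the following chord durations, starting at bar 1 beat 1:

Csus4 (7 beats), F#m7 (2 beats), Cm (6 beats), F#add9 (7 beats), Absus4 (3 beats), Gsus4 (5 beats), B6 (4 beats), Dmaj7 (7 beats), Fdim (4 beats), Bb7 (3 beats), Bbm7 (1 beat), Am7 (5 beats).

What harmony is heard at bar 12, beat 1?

B6

Beat 1 of bar 12 is beat (12−1)×3 + 1 = 34 overall.
Running totals: Csus4 ends at 7, F#m7 ends at 9, Cm ends at 15, F#add9 ends at 22, Absus4 ends at 25, Gsus4 ends at 30, B6 ends at 34.
Beat 34 falls within B6.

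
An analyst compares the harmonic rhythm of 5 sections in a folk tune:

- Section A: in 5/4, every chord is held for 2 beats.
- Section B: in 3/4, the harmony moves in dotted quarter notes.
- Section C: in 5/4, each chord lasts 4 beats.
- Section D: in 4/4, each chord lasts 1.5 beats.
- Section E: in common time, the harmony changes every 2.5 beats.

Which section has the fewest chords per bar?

A: each chord is 2 beats in 5/4, so 2.5 per bar.
B: each chord is 1.5 beats in 3/4, so 2 per bar.
C: each chord is 4 beats in 5/4, so 1.25 per bar.
D: each chord is 1.5 beats in 4/4, so 8/3 per bar.
E: each chord is 2.5 beats in 4/4, so 1.6 per bar.
Slowest is C at 1.25 chords/bar.

Section C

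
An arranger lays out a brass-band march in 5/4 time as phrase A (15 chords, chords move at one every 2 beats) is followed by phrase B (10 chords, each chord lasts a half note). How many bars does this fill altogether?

10 bars

A: 15 × 2 = 30 beats = 6 bars.
B: 10 × 2 = 20 beats = 4 bars.
Total: 6 + 4 = 10 bars.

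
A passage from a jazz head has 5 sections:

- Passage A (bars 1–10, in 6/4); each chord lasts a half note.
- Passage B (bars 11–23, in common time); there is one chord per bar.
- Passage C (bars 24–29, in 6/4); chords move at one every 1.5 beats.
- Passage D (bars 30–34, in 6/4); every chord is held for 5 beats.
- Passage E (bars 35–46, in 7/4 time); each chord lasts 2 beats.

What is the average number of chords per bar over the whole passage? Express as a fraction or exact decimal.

2.5 chords per bar

A: 10 bars of 6 beats is 60 beats; at 2 beats each that's 30 chords.
B: 13 bars of 4 beats is 52 beats; at 4 beats each that's 13 chords.
C: 6 bars of 6 beats is 36 beats; at 1.5 beats each that's 24 chords.
D: 5 bars of 6 beats is 30 beats; at 5 beats each that's 6 chords.
E: 12 bars of 7 beats is 84 beats; at 2 beats each that's 42 chords.
Overall: 115 chords over 46 bars → 115/46 = 2.5 chords per bar.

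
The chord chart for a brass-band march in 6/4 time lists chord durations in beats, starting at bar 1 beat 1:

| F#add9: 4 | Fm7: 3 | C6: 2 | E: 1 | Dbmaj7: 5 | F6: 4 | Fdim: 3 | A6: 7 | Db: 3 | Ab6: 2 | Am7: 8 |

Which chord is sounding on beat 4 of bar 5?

Beat 4 of bar 5 is beat (5−1)×6 + 4 = 28 overall.
Running totals: F#add9 ends at 4, Fm7 ends at 7, C6 ends at 9, E ends at 10, Dbmaj7 ends at 15, F6 ends at 19, Fdim ends at 22, A6 ends at 29.
Beat 28 falls within A6.

A6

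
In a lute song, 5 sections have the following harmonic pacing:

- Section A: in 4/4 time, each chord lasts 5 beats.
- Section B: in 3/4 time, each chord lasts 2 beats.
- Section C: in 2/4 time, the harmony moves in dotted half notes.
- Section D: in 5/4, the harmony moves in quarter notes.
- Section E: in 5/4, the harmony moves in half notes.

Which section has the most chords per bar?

Section D

A: 4 beats/bar ÷ 5 beats/chord = 0.8 chords/bar.
B: 3 beats/bar ÷ 2 beats/chord = 1.5 chords/bar.
C: 2 beats/bar ÷ 3 beats/chord = 2/3 chords/bar.
D: 5 beats/bar ÷ 1 beat/chord = 5 chords/bar.
E: 5 beats/bar ÷ 2 beats/chord = 2.5 chords/bar.
Fastest is D at 5 chords/bar.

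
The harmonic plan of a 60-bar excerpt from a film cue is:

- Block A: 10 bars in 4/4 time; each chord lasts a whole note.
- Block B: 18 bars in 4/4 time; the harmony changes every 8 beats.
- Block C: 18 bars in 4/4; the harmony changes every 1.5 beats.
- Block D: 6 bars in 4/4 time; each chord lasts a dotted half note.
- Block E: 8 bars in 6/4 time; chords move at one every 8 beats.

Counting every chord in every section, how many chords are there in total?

A: 10·4 = 40 beats, 40/4 = 10 chords.
B: 18·4 = 72 beats, 72/8 = 9 chords.
C: 18·4 = 72 beats, 72/1.5 = 48 chords.
D: 6·4 = 24 beats, 24/3 = 8 chords.
E: 8·6 = 48 beats, 48/8 = 6 chords.
Total: 10 + 9 + 48 + 8 + 6 = 81.

81 chords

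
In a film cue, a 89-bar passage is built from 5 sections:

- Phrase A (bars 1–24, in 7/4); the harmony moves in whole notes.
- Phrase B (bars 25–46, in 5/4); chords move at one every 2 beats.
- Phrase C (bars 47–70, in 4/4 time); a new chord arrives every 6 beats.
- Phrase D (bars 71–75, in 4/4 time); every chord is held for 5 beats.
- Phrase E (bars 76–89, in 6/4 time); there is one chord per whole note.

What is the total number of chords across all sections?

138 chords

A: 24 bars × 7 beats = 168 beats; 4 beats/chord → 42 chords.
B: 22 bars × 5 beats = 110 beats; 2 beats/chord → 55 chords.
C: 24 bars × 4 beats = 96 beats; 6 beats/chord → 16 chords.
D: 5 bars × 4 beats = 20 beats; 5 beats/chord → 4 chords.
E: 14 bars × 6 beats = 84 beats; 4 beats/chord → 21 chords.
Total: 42 + 55 + 16 + 4 + 21 = 138.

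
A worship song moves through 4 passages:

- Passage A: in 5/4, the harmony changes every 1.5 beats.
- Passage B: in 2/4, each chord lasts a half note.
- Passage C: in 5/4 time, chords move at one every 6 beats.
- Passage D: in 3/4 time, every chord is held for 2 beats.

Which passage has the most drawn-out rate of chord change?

Passage C

A: 5/1.5 = 10/3 chords/bar.
B: 2/2 = 1 chord/bar.
C: 5/6 = 5/6 chords/bar.
D: 3/2 = 1.5 chords/bar.
Slowest is C at 5/6 chords/bar.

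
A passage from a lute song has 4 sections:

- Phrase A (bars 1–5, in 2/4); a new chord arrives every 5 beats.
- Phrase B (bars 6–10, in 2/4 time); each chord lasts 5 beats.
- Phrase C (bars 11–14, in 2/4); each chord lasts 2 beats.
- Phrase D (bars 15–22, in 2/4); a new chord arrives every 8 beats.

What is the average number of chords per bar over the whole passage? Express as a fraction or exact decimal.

A: 5 bars of 2 beats is 10 beats; at 5 beats each that's 2 chords.
B: 5 bars of 2 beats is 10 beats; at 5 beats each that's 2 chords.
C: 4 bars of 2 beats is 8 beats; at 2 beats each that's 4 chords.
D: 8 bars of 2 beats is 16 beats; at 8 beats each that's 2 chords.
Overall: 10 chords over 22 bars → 10/22 = 5/11 chords per bar.

5/11 chords per bar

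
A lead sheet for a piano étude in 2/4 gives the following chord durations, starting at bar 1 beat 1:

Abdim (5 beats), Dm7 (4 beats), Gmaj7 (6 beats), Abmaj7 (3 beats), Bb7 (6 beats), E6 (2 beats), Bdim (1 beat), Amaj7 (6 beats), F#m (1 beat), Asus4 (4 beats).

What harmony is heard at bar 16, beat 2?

Beat 2 of bar 16 is beat (16−1)×2 + 2 = 32 overall.
Running totals: Abdim ends at 5, Dm7 ends at 9, Gmaj7 ends at 15, Abmaj7 ends at 18, Bb7 ends at 24, E6 ends at 26, Bdim ends at 27, Amaj7 ends at 33.
Beat 32 falls within Amaj7.

Amaj7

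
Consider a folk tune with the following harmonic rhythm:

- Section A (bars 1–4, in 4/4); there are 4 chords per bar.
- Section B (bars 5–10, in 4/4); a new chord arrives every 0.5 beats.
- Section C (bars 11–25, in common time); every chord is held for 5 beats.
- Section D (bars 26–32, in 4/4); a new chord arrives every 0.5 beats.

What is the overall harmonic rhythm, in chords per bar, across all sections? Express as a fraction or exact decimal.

A: 4 bars of 4 beats is 16 beats; at 1 beat each that's 16 chords.
B: 6 bars of 4 beats is 24 beats; at 0.5 beats each that's 48 chords.
C: 15 bars of 4 beats is 60 beats; at 5 beats each that's 12 chords.
D: 7 bars of 4 beats is 28 beats; at 0.5 beats each that's 56 chords.
Overall: 132 chords over 32 bars → 132/32 = 4.125 chords per bar.

4.125 chords per bar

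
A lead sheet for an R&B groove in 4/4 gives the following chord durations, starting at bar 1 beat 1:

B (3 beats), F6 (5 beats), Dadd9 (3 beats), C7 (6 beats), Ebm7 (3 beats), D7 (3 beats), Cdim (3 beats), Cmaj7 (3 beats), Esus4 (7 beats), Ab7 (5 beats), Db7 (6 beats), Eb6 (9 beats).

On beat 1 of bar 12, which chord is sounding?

Beat 1 of bar 12 is beat (12−1)×4 + 1 = 45 overall.
Running totals: B ends at 3, F6 ends at 8, Dadd9 ends at 11, C7 ends at 17, Ebm7 ends at 20, D7 ends at 23, Cdim ends at 26, Cmaj7 ends at 29, Esus4 ends at 36, Ab7 ends at 41, Db7 ends at 47.
Beat 45 falls within Db7.

Db7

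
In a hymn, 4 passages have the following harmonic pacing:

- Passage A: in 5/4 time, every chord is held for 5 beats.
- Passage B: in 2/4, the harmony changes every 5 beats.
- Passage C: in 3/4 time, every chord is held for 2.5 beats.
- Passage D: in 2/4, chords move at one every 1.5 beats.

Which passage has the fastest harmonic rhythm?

A: 5/5 = 1 chord/bar.
B: 2/5 = 0.4 chords/bar.
C: 3/2.5 = 1.2 chords/bar.
D: 2/1.5 = 4/3 chords/bar.
Fastest is D at 4/3 chords/bar.

Passage D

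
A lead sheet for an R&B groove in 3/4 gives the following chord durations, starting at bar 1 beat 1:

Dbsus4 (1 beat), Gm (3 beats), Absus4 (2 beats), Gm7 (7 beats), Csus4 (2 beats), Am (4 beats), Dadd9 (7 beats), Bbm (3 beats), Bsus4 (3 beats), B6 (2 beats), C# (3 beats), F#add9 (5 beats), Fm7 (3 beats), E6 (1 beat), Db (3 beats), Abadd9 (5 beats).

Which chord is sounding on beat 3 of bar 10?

Bsus4

Beat 3 of bar 10 is beat (10−1)×3 + 3 = 30 overall.
Running totals: Dbsus4 ends at 1, Gm ends at 4, Absus4 ends at 6, Gm7 ends at 13, Csus4 ends at 15, Am ends at 19, Dadd9 ends at 26, Bbm ends at 29, Bsus4 ends at 32.
Beat 30 falls within Bsus4.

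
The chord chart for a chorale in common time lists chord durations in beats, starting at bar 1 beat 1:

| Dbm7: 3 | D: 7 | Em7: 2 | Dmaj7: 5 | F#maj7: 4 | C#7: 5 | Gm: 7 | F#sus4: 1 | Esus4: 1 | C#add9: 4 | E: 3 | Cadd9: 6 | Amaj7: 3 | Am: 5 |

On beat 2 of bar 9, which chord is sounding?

Beat 2 of bar 9 is beat (9−1)×4 + 2 = 34 overall.
Running totals: Dbm7 ends at 3, D ends at 10, Em7 ends at 12, Dmaj7 ends at 17, F#maj7 ends at 21, C#7 ends at 26, Gm ends at 33, F#sus4 ends at 34.
Beat 34 falls within F#sus4.

F#sus4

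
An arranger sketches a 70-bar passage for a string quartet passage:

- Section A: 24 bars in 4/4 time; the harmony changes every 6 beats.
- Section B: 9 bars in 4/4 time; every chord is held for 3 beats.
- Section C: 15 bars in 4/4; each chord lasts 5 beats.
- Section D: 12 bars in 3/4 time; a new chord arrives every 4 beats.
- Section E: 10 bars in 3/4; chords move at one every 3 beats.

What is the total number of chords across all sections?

A: 24 bars × 4 beats = 96 beats; 6 beats/chord → 16 chords.
B: 9 bars × 4 beats = 36 beats; 3 beats/chord → 12 chords.
C: 15 bars × 4 beats = 60 beats; 5 beats/chord → 12 chords.
D: 12 bars × 3 beats = 36 beats; 4 beats/chord → 9 chords.
E: 10 bars × 3 beats = 30 beats; 3 beats/chord → 10 chords.
Total: 16 + 12 + 12 + 9 + 10 = 59.

59 chords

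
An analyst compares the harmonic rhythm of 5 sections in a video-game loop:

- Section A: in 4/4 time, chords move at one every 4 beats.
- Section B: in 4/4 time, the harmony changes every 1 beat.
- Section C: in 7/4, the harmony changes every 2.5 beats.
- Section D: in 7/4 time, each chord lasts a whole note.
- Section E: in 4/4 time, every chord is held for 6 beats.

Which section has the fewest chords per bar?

Section E

A: 4/4 = 1 chord/bar.
B: 4/1 = 4 chords/bar.
C: 7/2.5 = 2.8 chords/bar.
D: 7/4 = 1.75 chords/bar.
E: 4/6 = 2/3 chords/bar.
Slowest is E at 2/3 chords/bar.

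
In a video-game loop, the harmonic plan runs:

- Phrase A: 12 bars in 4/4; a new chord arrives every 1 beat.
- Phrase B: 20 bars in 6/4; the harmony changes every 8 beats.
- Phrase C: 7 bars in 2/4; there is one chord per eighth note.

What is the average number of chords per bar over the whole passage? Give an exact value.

7/3 chords per bar

A: 12 bars of 4 beats is 48 beats; at 1 beat each that's 48 chords.
B: 20 bars of 6 beats is 120 beats; at 8 beats each that's 15 chords.
C: 7 bars of 2 beats is 14 beats; at 0.5 beats each that's 28 chords.
Overall: 91 chords over 39 bars → 91/39 = 7/3 chords per bar.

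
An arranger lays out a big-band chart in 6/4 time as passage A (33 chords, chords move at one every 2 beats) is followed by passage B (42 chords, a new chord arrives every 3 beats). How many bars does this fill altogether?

A: 33 × 2 = 66 beats = 11 bars.
B: 42 × 3 = 126 beats = 21 bars.
Total: 11 + 21 = 32 bars.

32 bars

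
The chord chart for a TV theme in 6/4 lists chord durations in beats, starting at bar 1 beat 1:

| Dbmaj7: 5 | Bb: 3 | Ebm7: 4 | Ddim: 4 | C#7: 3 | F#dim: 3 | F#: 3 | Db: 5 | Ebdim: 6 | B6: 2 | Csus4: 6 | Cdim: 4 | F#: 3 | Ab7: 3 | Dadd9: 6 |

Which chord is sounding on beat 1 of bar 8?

Beat 1 of bar 8 is beat (8−1)×6 + 1 = 43 overall.
Running totals: Dbmaj7 ends at 5, Bb ends at 8, Ebm7 ends at 12, Ddim ends at 16, C#7 ends at 19, F#dim ends at 22, F# ends at 25, Db ends at 30, Ebdim ends at 36, B6 ends at 38, Csus4 ends at 44.
Beat 43 falls within Csus4.

Csus4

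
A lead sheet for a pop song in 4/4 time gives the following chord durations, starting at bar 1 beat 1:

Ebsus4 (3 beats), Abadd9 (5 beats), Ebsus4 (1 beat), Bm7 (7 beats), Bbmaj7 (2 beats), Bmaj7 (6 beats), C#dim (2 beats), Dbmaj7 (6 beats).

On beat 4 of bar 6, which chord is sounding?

Bmaj7

Beat 4 of bar 6 is beat (6−1)×4 + 4 = 24 overall.
Running totals: Ebsus4 ends at 3, Abadd9 ends at 8, Ebsus4 ends at 9, Bm7 ends at 16, Bbmaj7 ends at 18, Bmaj7 ends at 24.
Beat 24 falls within Bmaj7.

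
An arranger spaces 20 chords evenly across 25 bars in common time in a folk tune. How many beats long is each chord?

5 beats

25 bars × 4 beats/bar = 100 beats total.
100 beats ÷ 20 chords = 5 beats per chord.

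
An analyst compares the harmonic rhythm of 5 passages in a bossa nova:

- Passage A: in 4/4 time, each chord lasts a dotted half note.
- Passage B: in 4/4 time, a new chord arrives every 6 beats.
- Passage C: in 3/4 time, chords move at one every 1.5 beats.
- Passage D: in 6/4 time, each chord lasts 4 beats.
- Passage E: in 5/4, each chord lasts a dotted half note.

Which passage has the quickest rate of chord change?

Passage C

A: 4 beats/bar ÷ 3 beats/chord = 4/3 chords/bar.
B: 4 beats/bar ÷ 6 beats/chord = 2/3 chords/bar.
C: 3 beats/bar ÷ 1.5 beats/chord = 2 chords/bar.
D: 6 beats/bar ÷ 4 beats/chord = 1.5 chords/bar.
E: 5 beats/bar ÷ 3 beats/chord = 5/3 chords/bar.
Fastest is C at 2 chords/bar.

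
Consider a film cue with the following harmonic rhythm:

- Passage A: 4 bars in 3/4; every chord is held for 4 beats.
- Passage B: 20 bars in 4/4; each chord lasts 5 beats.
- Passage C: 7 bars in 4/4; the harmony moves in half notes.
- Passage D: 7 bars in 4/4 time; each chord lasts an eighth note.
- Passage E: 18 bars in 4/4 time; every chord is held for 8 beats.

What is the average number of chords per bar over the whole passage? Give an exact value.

A: 4 × 3 = 12 beats ÷ 4 = 3 chords.
B: 20 × 4 = 80 beats ÷ 5 = 16 chords.
C: 7 × 4 = 28 beats ÷ 2 = 14 chords.
D: 7 × 4 = 28 beats ÷ 0.5 = 56 chords.
E: 18 × 4 = 72 beats ÷ 8 = 9 chords.
Overall: 98 chords over 56 bars → 98/56 = 1.75 chords per bar.

1.75 chords per bar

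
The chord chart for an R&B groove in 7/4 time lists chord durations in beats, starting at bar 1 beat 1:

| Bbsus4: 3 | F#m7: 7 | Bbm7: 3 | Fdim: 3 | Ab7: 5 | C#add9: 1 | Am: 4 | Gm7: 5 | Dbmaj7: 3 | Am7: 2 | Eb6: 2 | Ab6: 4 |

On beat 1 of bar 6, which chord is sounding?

Am7

Beat 1 of bar 6 is beat (6−1)×7 + 1 = 36 overall.
Running totals: Bbsus4 ends at 3, F#m7 ends at 10, Bbm7 ends at 13, Fdim ends at 16, Ab7 ends at 21, C#add9 ends at 22, Am ends at 26, Gm7 ends at 31, Dbmaj7 ends at 34, Am7 ends at 36.
Beat 36 falls within Am7.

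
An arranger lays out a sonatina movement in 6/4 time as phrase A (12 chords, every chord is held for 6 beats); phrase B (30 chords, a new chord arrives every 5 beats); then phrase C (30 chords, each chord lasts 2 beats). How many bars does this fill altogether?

A: 12 × 6 = 72 beats = 12 bars.
B: 30 × 5 = 150 beats = 25 bars.
C: 30 × 2 = 60 beats = 10 bars.
Total: 12 + 25 + 10 = 47 bars.

47 bars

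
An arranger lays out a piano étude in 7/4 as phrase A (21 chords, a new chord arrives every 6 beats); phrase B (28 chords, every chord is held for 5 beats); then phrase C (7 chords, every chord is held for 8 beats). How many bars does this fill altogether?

A: 21 × 6 = 126 beats = 18 bars.
B: 28 × 5 = 140 beats = 20 bars.
C: 7 × 8 = 56 beats = 8 bars.
Total: 18 + 20 + 8 = 46 bars.

46 bars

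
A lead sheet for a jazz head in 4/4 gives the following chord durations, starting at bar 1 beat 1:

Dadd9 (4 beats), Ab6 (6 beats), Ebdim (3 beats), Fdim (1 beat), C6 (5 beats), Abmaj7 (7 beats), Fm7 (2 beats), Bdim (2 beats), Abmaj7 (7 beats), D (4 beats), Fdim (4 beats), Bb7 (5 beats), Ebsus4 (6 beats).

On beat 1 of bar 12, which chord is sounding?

Beat 1 of bar 12 is beat (12−1)×4 + 1 = 45 overall.
Running totals: Dadd9 ends at 4, Ab6 ends at 10, Ebdim ends at 13, Fdim ends at 14, C6 ends at 19, Abmaj7 ends at 26, Fm7 ends at 28, Bdim ends at 30, Abmaj7 ends at 37, D ends at 41, Fdim ends at 45.
Beat 45 falls within Fdim.

Fdim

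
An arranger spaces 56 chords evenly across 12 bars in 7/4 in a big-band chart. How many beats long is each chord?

1.5 beats

12 bars × 7 beats/bar = 84 beats total.
84 beats ÷ 56 chords = 1.5 beats per chord.
(That is a dotted quarter note.)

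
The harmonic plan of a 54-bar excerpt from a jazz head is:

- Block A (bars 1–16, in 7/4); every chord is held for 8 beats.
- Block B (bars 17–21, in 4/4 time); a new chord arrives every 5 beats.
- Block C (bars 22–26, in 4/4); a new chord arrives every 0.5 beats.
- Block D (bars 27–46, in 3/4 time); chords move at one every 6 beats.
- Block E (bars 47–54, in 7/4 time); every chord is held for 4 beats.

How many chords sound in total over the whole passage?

82 chords

A has 112 beats and chords last 8 each, so 14 chords.
B has 20 beats and chords last 5 each, so 4 chords.
C has 20 beats and chords last 0.5 each, so 40 chords.
D has 60 beats and chords last 6 each, so 10 chords.
E has 56 beats and chords last 4 each, so 14 chords.
Total: 14 + 4 + 40 + 10 + 14 = 82.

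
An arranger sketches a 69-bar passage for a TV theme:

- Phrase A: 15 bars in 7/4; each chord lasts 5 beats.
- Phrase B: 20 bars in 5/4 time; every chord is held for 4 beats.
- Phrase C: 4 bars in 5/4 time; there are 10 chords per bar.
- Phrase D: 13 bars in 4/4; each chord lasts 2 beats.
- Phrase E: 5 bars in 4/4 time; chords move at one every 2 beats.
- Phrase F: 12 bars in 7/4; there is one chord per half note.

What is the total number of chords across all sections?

A has 105 beats and chords last 5 each, so 21 chords.
B has 100 beats and chords last 4 each, so 25 chords.
C has 20 beats and chords last 0.5 each, so 40 chords.
D has 52 beats and chords last 2 each, so 26 chords.
E has 20 beats and chords last 2 each, so 10 chords.
F has 84 beats and chords last 2 each, so 42 chords.
Total: 21 + 25 + 40 + 26 + 10 + 42 = 164.

164 chords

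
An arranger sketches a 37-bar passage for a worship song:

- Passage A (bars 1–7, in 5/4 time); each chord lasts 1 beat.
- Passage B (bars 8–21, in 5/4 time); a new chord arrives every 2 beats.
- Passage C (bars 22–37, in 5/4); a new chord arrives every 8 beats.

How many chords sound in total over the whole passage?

80 chords

A: 7 bars × 5 beats = 35 beats; 1 beat/chord → 35 chords.
B: 14 bars × 5 beats = 70 beats; 2 beats/chord → 35 chords.
C: 16 bars × 5 beats = 80 beats; 8 beats/chord → 10 chords.
Total: 35 + 35 + 10 = 80.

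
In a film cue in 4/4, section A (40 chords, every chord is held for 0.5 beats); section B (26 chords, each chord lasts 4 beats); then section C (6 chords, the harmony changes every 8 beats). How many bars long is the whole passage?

A: 40 × 0.5 = 20 beats = 5 bars.
B: 26 × 4 = 104 beats = 26 bars.
C: 6 × 8 = 48 beats = 12 bars.
Total: 5 + 26 + 12 = 43 bars.

43 bars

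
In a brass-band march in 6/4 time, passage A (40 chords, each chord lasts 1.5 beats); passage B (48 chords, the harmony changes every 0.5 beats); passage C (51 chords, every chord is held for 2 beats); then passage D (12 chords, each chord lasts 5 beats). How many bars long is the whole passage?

41 bars

A: 40 × 1.5 = 60 beats = 10 bars.
B: 48 × 0.5 = 24 beats = 4 bars.
C: 51 × 2 = 102 beats = 17 bars.
D: 12 × 5 = 60 beats = 10 bars.
Total: 10 + 4 + 17 + 10 = 41 bars.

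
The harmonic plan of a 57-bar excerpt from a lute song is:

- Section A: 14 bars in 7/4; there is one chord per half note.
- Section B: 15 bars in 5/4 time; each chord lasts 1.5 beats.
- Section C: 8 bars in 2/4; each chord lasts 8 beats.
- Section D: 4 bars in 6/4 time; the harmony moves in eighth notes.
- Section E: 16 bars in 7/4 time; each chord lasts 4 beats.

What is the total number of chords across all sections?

177 chords

A: 14·7 = 98 beats, 98/2 = 49 chords.
B: 15·5 = 75 beats, 75/1.5 = 50 chords.
C: 8·2 = 16 beats, 16/8 = 2 chords.
D: 4·6 = 24 beats, 24/0.5 = 48 chords.
E: 16·7 = 112 beats, 112/4 = 28 chords.
Total: 49 + 50 + 2 + 48 + 28 = 177.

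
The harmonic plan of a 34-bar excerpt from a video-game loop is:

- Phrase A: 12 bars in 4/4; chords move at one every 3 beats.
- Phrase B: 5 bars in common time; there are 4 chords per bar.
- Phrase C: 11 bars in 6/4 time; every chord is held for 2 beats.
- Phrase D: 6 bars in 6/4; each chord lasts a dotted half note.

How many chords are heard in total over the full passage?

A: 12·4 = 48 beats, 48/3 = 16 chords.
B: 5·4 = 20 beats, 20/1 = 20 chords.
C: 11·6 = 66 beats, 66/2 = 33 chords.
D: 6·6 = 36 beats, 36/3 = 12 chords.
Total: 16 + 20 + 33 + 12 = 81.

81 chords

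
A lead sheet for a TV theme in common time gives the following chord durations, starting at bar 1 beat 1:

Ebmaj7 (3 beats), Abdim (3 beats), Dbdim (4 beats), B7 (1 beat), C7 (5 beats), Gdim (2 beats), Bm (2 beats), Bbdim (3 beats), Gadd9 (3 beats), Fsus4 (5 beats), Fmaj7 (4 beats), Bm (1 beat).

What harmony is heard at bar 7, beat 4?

Beat 4 of bar 7 is beat (7−1)×4 + 4 = 28 overall.
Running totals: Ebmaj7 ends at 3, Abdim ends at 6, Dbdim ends at 10, B7 ends at 11, C7 ends at 16, Gdim ends at 18, Bm ends at 20, Bbdim ends at 23, Gadd9 ends at 26, Fsus4 ends at 31.
Beat 28 falls within Fsus4.

Fsus4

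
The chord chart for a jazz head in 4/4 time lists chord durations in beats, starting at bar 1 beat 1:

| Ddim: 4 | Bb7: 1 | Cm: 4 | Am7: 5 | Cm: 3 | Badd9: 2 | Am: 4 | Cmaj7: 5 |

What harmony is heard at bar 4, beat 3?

Beat 3 of bar 4 is beat (4−1)×4 + 3 = 15 overall.
Running totals: Ddim ends at 4, Bb7 ends at 5, Cm ends at 9, Am7 ends at 14, Cm ends at 17.
Beat 15 falls within Cm.

Cm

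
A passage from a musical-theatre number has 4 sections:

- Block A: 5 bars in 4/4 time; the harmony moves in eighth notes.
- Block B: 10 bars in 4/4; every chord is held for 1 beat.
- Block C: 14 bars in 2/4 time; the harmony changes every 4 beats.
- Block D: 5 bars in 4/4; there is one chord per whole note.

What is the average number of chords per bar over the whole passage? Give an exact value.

46/17 chords per bar

A: 5 bars of 4 beats is 20 beats; at 0.5 beats each that's 40 chords.
B: 10 bars of 4 beats is 40 beats; at 1 beat each that's 40 chords.
C: 14 bars of 2 beats is 28 beats; at 4 beats each that's 7 chords.
D: 5 bars of 4 beats is 20 beats; at 4 beats each that's 5 chords.
Overall: 92 chords over 34 bars → 92/34 = 46/17 chords per bar.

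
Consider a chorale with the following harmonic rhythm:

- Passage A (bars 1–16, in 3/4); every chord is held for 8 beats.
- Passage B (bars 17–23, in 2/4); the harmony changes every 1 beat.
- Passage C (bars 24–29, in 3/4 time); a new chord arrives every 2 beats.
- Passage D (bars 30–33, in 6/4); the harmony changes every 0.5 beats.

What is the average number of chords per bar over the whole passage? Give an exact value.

7/3 chords per bar

A: 16 bars of 3 beats is 48 beats; at 8 beats each that's 6 chords.
B: 7 bars of 2 beats is 14 beats; at 1 beat each that's 14 chords.
C: 6 bars of 3 beats is 18 beats; at 2 beats each that's 9 chords.
D: 4 bars of 6 beats is 24 beats; at 0.5 beats each that's 48 chords.
Overall: 77 chords over 33 bars → 77/33 = 7/3 chords per bar.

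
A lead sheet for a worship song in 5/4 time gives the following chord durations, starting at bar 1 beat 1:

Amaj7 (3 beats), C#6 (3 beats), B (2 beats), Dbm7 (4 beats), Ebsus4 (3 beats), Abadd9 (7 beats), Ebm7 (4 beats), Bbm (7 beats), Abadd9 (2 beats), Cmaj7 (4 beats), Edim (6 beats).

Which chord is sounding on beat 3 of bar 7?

Beat 3 of bar 7 is beat (7−1)×5 + 3 = 33 overall.
Running totals: Amaj7 ends at 3, C#6 ends at 6, B ends at 8, Dbm7 ends at 12, Ebsus4 ends at 15, Abadd9 ends at 22, Ebm7 ends at 26, Bbm ends at 33.
Beat 33 falls within Bbm.

Bbm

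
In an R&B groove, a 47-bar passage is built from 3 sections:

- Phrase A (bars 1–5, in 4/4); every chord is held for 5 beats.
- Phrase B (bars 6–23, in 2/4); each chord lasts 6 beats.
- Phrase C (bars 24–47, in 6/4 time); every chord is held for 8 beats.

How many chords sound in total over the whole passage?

28 chords

A: 5·4 = 20 beats, 20/5 = 4 chords.
B: 18·2 = 36 beats, 36/6 = 6 chords.
C: 24·6 = 144 beats, 144/8 = 18 chords.
Total: 4 + 6 + 18 = 28.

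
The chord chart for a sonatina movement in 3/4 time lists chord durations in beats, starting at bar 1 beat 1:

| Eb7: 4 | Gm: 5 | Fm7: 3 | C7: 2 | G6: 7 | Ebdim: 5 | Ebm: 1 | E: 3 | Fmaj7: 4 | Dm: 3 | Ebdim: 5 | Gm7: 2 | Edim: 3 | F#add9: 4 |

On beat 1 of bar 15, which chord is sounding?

Gm7

Beat 1 of bar 15 is beat (15−1)×3 + 1 = 43 overall.
Running totals: Eb7 ends at 4, Gm ends at 9, Fm7 ends at 12, C7 ends at 14, G6 ends at 21, Ebdim ends at 26, Ebm ends at 27, E ends at 30, Fmaj7 ends at 34, Dm ends at 37, Ebdim ends at 42, Gm7 ends at 44.
Beat 43 falls within Gm7.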